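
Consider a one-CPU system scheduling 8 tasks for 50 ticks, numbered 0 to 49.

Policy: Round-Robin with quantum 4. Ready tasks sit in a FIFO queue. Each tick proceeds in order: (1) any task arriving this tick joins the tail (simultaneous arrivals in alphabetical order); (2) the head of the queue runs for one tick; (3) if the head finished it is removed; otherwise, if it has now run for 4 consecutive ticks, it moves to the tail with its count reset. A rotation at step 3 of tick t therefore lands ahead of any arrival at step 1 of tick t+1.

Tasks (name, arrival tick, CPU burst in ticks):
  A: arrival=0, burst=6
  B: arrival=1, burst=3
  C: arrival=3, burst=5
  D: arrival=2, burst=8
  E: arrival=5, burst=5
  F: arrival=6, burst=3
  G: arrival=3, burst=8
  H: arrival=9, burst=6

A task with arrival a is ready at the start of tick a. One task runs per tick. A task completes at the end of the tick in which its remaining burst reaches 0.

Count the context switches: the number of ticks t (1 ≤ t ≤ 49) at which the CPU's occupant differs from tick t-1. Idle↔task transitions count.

context switches = 14

t=0: queue=[A] q_used=0 → run A
t=1: queue=[A,B] q_used=1 → run A
t=2: queue=[A,B,D] q_used=2 → run A
t=3: queue=[A,B,D,C,G] q_used=3 → run A
t=4: queue=[B,D,C,G,A] q_used=0 → run B
t=5: queue=[B,D,C,G,A,E] q_used=1 → run B
t=6: queue=[B,D,C,G,A,E,F] q_used=2 → run B
t=7: queue=[D,C,G,A,E,F] q_used=0 → run D
t=8: queue=[D,C,G,A,E,F] q_used=1 → run D
t=9: queue=[D,C,G,A,E,F,H] q_used=2 → run D
t=10: queue=[D,C,G,A,E,F,H] q_used=3 → run D
t=11: queue=[C,G,A,E,F,H,D] q_used=0 → run C
t=12: queue=[C,G,A,E,F,H,D] q_used=1 → run C
t=13: queue=[C,G,A,E,F,H,D] q_used=2 → run C
t=14: queue=[C,G,A,E,F,H,D] q_used=3 → run C
t=15: queue=[G,A,E,F,H,D,C] q_used=0 → run G
t=16: queue=[G,A,E,F,H,D,C] q_used=1 → run G
t=17: queue=[G,A,E,F,H,D,C] q_used=2 → run G
t=18: queue=[G,A,E,F,H,D,C] q_used=3 → run G
t=19: queue=[A,E,F,H,D,C,G] q_used=0 → run A
t=20: queue=[A,E,F,H,D,C,G] q_used=1 → run A
t=21: queue=[E,F,H,D,C,G] q_used=0 → run E
t=22: queue=[E,F,H,D,C,G] q_used=1 → run E
t=23: queue=[E,F,H,D,C,G] q_used=2 → run E
t=24: queue=[E,F,H,D,C,G] q_used=3 → run E
t=25: queue=[F,H,D,C,G,E] q_used=0 → run F
t=26: queue=[F,H,D,C,G,E] q_used=1 → run F
t=27: queue=[F,H,D,C,G,E] q_used=2 → run F
t=28: queue=[H,D,C,G,E] q_used=0 → run H
t=29: queue=[H,D,C,G,E] q_used=1 → run H
t=30: queue=[H,D,C,G,E] q_used=2 → run H
t=31: queue=[H,D,C,G,E] q_used=3 → run H
t=32: queue=[D,C,G,E,H] q_used=0 → run D
t=33: queue=[D,C,G,E,H] q_used=1 → run D
t=34: queue=[D,C,G,E,H] q_used=2 → run D
t=35: queue=[D,C,G,E,H] q_used=3 → run D
t=36: queue=[C,G,E,H] q_used=0 → run C
t=37: queue=[G,E,H] q_used=0 → run G
t=38: queue=[G,E,H] q_used=1 → run G
t=39: queue=[G,E,H] q_used=2 → run G
t=40: queue=[G,E,H] q_used=3 → run G
t=41: queue=[E,H] q_used=0 → run E
t=42: queue=[H] q_used=0 → run H
t=43: queue=[H] q_used=1 → run H
t=44: (idle)
t=45: (idle)
t=46: (idle)
t=47: (idle)
t=48: (idle)
t=49: (idle)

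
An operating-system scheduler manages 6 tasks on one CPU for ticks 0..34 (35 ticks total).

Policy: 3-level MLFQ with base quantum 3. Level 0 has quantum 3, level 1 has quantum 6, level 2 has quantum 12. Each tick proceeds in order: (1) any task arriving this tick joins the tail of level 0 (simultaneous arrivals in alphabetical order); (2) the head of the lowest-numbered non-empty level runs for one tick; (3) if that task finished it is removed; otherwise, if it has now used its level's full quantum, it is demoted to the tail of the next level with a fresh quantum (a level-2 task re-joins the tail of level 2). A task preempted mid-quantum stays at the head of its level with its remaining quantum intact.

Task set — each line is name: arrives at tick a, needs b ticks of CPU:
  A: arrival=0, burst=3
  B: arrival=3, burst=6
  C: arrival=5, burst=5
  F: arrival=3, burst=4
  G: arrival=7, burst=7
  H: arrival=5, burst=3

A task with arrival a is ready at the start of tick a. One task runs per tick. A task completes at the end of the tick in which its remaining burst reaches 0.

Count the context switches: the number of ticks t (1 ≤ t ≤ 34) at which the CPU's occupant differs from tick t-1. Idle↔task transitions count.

context switches = 10

t=0: L0/L1/L2 = A/-/- → run A
t=1: L0/L1/L2 = A/-/- → run A
t=2: L0/L1/L2 = A/-/- → run A
t=3: L0/L1/L2 = BF/-/- → run B
t=4: L0/L1/L2 = BF/-/- → run B
t=5: L0/L1/L2 = BFCH/-/- → run B
t=6: L0/L1/L2 = FCH/B/- → run F
t=7: L0/L1/L2 = FCHG/B/- → run F
t=8: L0/L1/L2 = FCHG/B/- → run F
t=9: L0/L1/L2 = CHG/BF/- → run C
t=10: L0/L1/L2 = CHG/BF/- → run C
t=11: L0/L1/L2 = CHG/BF/- → run C
t=12: L0/L1/L2 = HG/BFC/- → run H
t=13: L0/L1/L2 = HG/BFC/- → run H
t=14: L0/L1/L2 = HG/BFC/- → run H
t=15: L0/L1/L2 = G/BFC/- → run G
t=16: L0/L1/L2 = G/BFC/- → run G
t=17: L0/L1/L2 = G/BFC/- → run G
t=18: L0/L1/L2 = -/BFCG/- → run B
t=19: L0/L1/L2 = -/BFCG/- → run B
t=20: L0/L1/L2 = -/BFCG/- → run B
t=21: L0/L1/L2 = -/FCG/- → run F
t=22: L0/L1/L2 = -/CG/- → run C
t=23: L0/L1/L2 = -/CG/- → run C
t=24: L0/L1/L2 = -/G/- → run G
t=25: L0/L1/L2 = -/G/- → run G
t=26: L0/L1/L2 = -/G/- → run G
t=27: L0/L1/L2 = -/G/- → run G
t=28: (idle)
t=29: (idle)
t=30: (idle)
t=31: (idle)
t=32: (idle)
t=33: (idle)
t=34: (idle)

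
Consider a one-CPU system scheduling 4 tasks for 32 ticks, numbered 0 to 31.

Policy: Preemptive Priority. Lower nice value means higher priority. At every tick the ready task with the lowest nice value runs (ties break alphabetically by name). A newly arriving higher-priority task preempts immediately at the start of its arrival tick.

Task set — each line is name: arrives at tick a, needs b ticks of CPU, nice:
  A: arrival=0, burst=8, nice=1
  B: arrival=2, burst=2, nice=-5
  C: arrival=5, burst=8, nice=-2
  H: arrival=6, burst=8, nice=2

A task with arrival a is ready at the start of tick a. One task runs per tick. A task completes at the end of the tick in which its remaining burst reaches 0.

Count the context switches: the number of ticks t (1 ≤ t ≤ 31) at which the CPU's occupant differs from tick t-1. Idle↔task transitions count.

t=0: ready={A} → run A
t=1: ready={A} → run A
t=2: ready={A,B} → run B
t=3: ready={A,B} → run B
t=4: ready={A} → run A
t=5: ready={A,C} → run C
t=6: ready={A,C,H} → run C
t=7: ready={A,C,H} → run C
t=8: ready={A,C,H} → run C
t=9: ready={A,C,H} → run C
t=10: ready={A,C,H} → run C
t=11: ready={A,C,H} → run C
t=12: ready={A,C,H} → run C
t=13: ready={A,H} → run A
t=14: ready={A,H} → run A
t=15: ready={A,H} → run A
t=16: ready={A,H} → run A
t=17: ready={A,H} → run A
t=18: ready={H} → run H
t=19: ready={H} → run H
t=20: ready={H} → run H
t=21: ready={H} → run H
t=22: ready={H} → run H
t=23: ready={H} → run H
t=24: ready={H} → run H
t=25: ready={H} → run H
t=26: (idle)
t=27: (idle)
t=28: (idle)
t=29: (idle)
t=30: (idle)
t=31: (idle)

context switches = 6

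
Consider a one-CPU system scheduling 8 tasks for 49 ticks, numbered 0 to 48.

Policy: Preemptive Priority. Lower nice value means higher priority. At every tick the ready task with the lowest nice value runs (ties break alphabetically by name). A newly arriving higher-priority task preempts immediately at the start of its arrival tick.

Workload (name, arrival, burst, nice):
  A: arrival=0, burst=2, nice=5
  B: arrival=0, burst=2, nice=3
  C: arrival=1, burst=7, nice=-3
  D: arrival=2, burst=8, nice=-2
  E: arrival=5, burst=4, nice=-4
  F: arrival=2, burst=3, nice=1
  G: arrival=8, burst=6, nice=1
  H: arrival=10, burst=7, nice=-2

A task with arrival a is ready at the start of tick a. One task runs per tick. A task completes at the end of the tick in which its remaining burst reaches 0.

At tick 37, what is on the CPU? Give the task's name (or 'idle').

running at tick 37 = A

t=0: ready={A,B} → run B
t=1: ready={A,B,C} → run C
t=2: ready={A,B,C,D,F} → run C
t=3: ready={A,B,C,D,F} → run C
t=4: ready={A,B,C,D,F} → run C
t=5: ready={A,B,C,D,E,F} → run E
t=6: ready={A,B,C,D,E,F} → run E
t=7: ready={A,B,C,D,E,F} → run E
t=8: ready={A,B,C,D,E,F,G} → run E
t=9: ready={A,B,C,D,F,G} → run C
t=10: ready={A,B,C,D,F,G,H} → run C
t=11: ready={A,B,C,D,F,G,H} → run C
t=12: ready={A,B,D,F,G,H} → run D
t=13: ready={A,B,D,F,G,H} → run D
t=14: ready={A,B,D,F,G,H} → run D
t=15: ready={A,B,D,F,G,H} → run D
t=16: ready={A,B,D,F,G,H} → run D
t=17: ready={A,B,D,F,G,H} → run D
t=18: ready={A,B,D,F,G,H} → run D
t=19: ready={A,B,D,F,G,H} → run D
t=20: ready={A,B,F,G,H} → run H
t=21: ready={A,B,F,G,H} → run H
t=22: ready={A,B,F,G,H} → run H
t=23: ready={A,B,F,G,H} → run H
t=24: ready={A,B,F,G,H} → run H
t=25: ready={A,B,F,G,H} → run H
t=26: ready={A,B,F,G,H} → run H
t=27: ready={A,B,F,G} → run F
t=28: ready={A,B,F,G} → run F
t=29: ready={A,B,F,G} → run F
t=30: ready={A,B,G} → run G
t=31: ready={A,B,G} → run G
t=32: ready={A,B,G} → run G
t=33: ready={A,B,G} → run G
t=34: ready={A,B,G} → run G
t=35: ready={A,B,G} → run G
t=36: ready={A,B} → run B
t=37: ready={A} → run A
t=38: ready={A} → run A
t=39: (idle)
t=40: (idle)
t=41: (idle)
t=42: (idle)
t=43: (idle)
t=44: (idle)
t=45: (idle)
t=46: (idle)
t=47: (idle)
t=48: (idle)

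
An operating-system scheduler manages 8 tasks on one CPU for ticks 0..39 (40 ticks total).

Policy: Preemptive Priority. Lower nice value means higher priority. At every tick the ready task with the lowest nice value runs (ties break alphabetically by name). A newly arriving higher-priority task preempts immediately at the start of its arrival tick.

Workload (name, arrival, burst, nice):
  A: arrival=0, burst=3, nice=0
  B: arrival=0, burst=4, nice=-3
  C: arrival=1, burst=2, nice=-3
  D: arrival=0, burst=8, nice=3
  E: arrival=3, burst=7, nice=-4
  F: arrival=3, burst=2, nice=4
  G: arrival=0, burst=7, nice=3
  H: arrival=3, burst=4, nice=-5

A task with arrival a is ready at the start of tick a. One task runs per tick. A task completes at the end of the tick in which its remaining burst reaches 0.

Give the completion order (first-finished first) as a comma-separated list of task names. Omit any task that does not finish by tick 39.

completion order = H, E, B, C, A, D, G, F

t=0: ready={A,B,D,G} → run B
t=1: ready={A,B,C,D,G} → run B
t=2: ready={A,B,C,D,G} → run B
t=3: ready={A,B,C,D,E,F,G,H} → run H
t=4: ready={A,B,C,D,E,F,G,H} → run H
t=5: ready={A,B,C,D,E,F,G,H} → run H
t=6: ready={A,B,C,D,E,F,G,H} → run H
t=7: ready={A,B,C,D,E,F,G} → run E
t=8: ready={A,B,C,D,E,F,G} → run E
t=9: ready={A,B,C,D,E,F,G} → run E
t=10: ready={A,B,C,D,E,F,G} → run E
t=11: ready={A,B,C,D,E,F,G} → run E
t=12: ready={A,B,C,D,E,F,G} → run E
t=13: ready={A,B,C,D,E,F,G} → run E
t=14: ready={A,B,C,D,F,G} → run B
t=15: ready={A,C,D,F,G} → run C
t=16: ready={A,C,D,F,G} → run C
t=17: ready={A,D,F,G} → run A
t=18: ready={A,D,F,G} → run A
t=19: ready={A,D,F,G} → run A
t=20: ready={D,F,G} → run D
t=21: ready={D,F,G} → run D
t=22: ready={D,F,G} → run D
t=23: ready={D,F,G} → run D
t=24: ready={D,F,G} → run D
t=25: ready={D,F,G} → run D
t=26: ready={D,F,G} → run D
t=27: ready={D,F,G} → run D
t=28: ready={F,G} → run G
t=29: ready={F,G} → run G
t=30: ready={F,G} → run G
t=31: ready={F,G} → run G
t=32: ready={F,G} → run G
t=33: ready={F,G} → run G
t=34: ready={F,G} → run G
t=35: ready={F} → run F
t=36: ready={F} → run F
t=37: (idle)
t=38: (idle)
t=39: (idle)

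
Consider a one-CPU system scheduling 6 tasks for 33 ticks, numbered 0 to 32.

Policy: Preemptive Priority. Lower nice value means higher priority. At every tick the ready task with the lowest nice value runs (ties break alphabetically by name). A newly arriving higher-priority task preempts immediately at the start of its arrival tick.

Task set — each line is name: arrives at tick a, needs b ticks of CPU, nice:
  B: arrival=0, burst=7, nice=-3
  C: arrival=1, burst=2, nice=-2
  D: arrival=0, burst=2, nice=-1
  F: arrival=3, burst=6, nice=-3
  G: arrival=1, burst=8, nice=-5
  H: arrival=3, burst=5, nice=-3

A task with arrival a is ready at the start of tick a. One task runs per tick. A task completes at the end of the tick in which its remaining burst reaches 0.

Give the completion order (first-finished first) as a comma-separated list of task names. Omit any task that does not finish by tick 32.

completion order = G, B, F, H, C, D

t=0: ready={B,D} → run B
t=1: ready={B,C,D,G} → run G
t=2: ready={B,C,D,G} → run G
t=3: ready={B,C,D,F,G,H} → run G
t=4: ready={B,C,D,F,G,H} → run G
t=5: ready={B,C,D,F,G,H} → run G
t=6: ready={B,C,D,F,G,H} → run G
t=7: ready={B,C,D,F,G,H} → run G
t=8: ready={B,C,D,F,G,H} → run G
t=9: ready={B,C,D,F,H} → run B
t=10: ready={B,C,D,F,H} → run B
t=11: ready={B,C,D,F,H} → run B
t=12: ready={B,C,D,F,H} → run B
t=13: ready={B,C,D,F,H} → run B
t=14: ready={B,C,D,F,H} → run B
t=15: ready={C,D,F,H} → run F
t=16: ready={C,D,F,H} → run F
t=17: ready={C,D,F,H} → run F
t=18: ready={C,D,F,H} → run F
t=19: ready={C,D,F,H} → run F
t=20: ready={C,D,F,H} → run F
t=21: ready={C,D,H} → run H
t=22: ready={C,D,H} → run H
t=23: ready={C,D,H} → run H
t=24: ready={C,D,H} → run H
t=25: ready={C,D,H} → run H
t=26: ready={C,D} → run C
t=27: ready={C,D} → run C
t=28: ready={D} → run D
t=29: ready={D} → run D
t=30: (idle)
t=31: (idle)
t=32: (idle)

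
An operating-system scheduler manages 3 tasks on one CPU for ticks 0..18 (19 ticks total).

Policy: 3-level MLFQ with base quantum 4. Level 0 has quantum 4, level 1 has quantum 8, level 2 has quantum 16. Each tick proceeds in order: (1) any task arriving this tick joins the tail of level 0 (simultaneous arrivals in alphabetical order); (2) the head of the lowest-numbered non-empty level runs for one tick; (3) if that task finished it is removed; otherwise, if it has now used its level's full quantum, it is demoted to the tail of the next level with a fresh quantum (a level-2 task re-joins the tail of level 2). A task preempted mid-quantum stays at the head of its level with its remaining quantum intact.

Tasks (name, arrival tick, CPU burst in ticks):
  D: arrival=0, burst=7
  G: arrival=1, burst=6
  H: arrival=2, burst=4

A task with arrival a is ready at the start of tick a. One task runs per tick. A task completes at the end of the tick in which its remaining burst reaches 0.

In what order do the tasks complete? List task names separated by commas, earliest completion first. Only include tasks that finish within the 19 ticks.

t=0: L0/L1/L2 = D/-/- → run D
t=1: L0/L1/L2 = DG/-/- → run D
t=2: L0/L1/L2 = DGH/-/- → run D
t=3: L0/L1/L2 = DGH/-/- → run D
t=4: L0/L1/L2 = GH/D/- → run G
t=5: L0/L1/L2 = GH/D/- → run G
t=6: L0/L1/L2 = GH/D/- → run G
t=7: L0/L1/L2 = GH/D/- → run G
t=8: L0/L1/L2 = H/DG/- → run H
t=9: L0/L1/L2 = H/DG/- → run H
t=10: L0/L1/L2 = H/DG/- → run H
t=11: L0/L1/L2 = H/DG/- → run H
t=12: L0/L1/L2 = -/DG/- → run D
t=13: L0/L1/L2 = -/DG/- → run D
t=14: L0/L1/L2 = -/DG/- → run D
t=15: L0/L1/L2 = -/G/- → run G
t=16: L0/L1/L2 = -/G/- → run G
t=17: (idle)
t=18: (idle)

completion order = H, D, G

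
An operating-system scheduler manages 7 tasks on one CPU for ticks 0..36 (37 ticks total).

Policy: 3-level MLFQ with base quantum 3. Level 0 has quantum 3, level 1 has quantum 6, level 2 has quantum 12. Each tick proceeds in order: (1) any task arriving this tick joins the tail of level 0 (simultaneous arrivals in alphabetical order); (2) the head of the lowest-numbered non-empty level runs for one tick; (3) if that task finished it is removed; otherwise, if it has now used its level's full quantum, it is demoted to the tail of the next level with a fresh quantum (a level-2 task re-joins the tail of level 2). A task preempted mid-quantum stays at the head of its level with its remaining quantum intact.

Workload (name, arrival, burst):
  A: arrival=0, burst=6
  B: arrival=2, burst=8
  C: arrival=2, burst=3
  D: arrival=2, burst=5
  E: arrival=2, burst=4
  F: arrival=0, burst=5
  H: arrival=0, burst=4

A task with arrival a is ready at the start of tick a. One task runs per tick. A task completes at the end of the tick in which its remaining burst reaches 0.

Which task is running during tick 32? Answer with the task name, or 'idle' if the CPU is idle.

running at tick 32 = D

t=0: L0/L1/L2 = AFH/-/- → run A
t=1: L0/L1/L2 = AFH/-/- → run A
t=2: L0/L1/L2 = AFHBCDE/-/- → run A
t=3: L0/L1/L2 = FHBCDE/A/- → run F
t=4: L0/L1/L2 = FHBCDE/A/- → run F
t=5: L0/L1/L2 = FHBCDE/A/- → run F
t=6: L0/L1/L2 = HBCDE/AF/- → run H
t=7: L0/L1/L2 = HBCDE/AF/- → run H
t=8: L0/L1/L2 = HBCDE/AF/- → run H
t=9: L0/L1/L2 = BCDE/AFH/- → run B
t=10: L0/L1/L2 = BCDE/AFH/- → run B
t=11: L0/L1/L2 = BCDE/AFH/- → run B
t=12: L0/L1/L2 = CDE/AFHB/- → run C
t=13: L0/L1/L2 = CDE/AFHB/- → run C
t=14: L0/L1/L2 = CDE/AFHB/- → run C
t=15: L0/L1/L2 = DE/AFHB/- → run D
t=16: L0/L1/L2 = DE/AFHB/- → run D
t=17: L0/L1/L2 = DE/AFHB/- → run D
t=18: L0/L1/L2 = E/AFHBD/- → run E
t=19: L0/L1/L2 = E/AFHBD/- → run E
t=20: L0/L1/L2 = E/AFHBD/- → run E
t=21: L0/L1/L2 = -/AFHBDE/- → run A
t=22: L0/L1/L2 = -/AFHBDE/- → run A
t=23: L0/L1/L2 = -/AFHBDE/- → run A
t=24: L0/L1/L2 = -/FHBDE/- → run F
t=25: L0/L1/L2 = -/FHBDE/- → run F
t=26: L0/L1/L2 = -/HBDE/- → run H
t=27: L0/L1/L2 = -/BDE/- → run B
t=28: L0/L1/L2 = -/BDE/- → run B
t=29: L0/L1/L2 = -/BDE/- → run B
t=30: L0/L1/L2 = -/BDE/- → run B
t=31: L0/L1/L2 = -/BDE/- → run B
t=32: L0/L1/L2 = -/DE/- → run D
t=33: L0/L1/L2 = -/DE/- → run D
t=34: L0/L1/L2 = -/E/- → run E
t=35: (idle)
t=36: (idle)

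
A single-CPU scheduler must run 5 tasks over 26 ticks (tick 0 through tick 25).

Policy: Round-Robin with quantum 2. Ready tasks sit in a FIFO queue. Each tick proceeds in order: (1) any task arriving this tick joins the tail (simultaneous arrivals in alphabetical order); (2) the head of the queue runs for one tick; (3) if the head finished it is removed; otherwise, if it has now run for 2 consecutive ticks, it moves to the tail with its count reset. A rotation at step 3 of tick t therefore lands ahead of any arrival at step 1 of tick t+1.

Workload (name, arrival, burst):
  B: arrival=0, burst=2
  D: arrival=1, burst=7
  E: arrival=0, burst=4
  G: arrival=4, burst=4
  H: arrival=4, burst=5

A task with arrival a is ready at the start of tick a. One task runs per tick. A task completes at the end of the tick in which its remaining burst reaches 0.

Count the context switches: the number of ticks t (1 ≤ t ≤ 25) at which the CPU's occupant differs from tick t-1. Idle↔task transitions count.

t=0: queue=[B,E] q_used=0 → run B
t=1: queue=[B,E,D] q_used=1 → run B
t=2: queue=[E,D] q_used=0 → run E
t=3: queue=[E,D] q_used=1 → run E
t=4: queue=[D,E,G,H] q_used=0 → run D
t=5: queue=[D,E,G,H] q_used=1 → run D
t=6: queue=[E,G,H,D] q_used=0 → run E
t=7: queue=[E,G,H,D] q_used=1 → run E
t=8: queue=[G,H,D] q_used=0 → run G
t=9: queue=[G,H,D] q_used=1 → run G
t=10: queue=[H,D,G] q_used=0 → run H
t=11: queue=[H,D,G] q_used=1 → run H
t=12: queue=[D,G,H] q_used=0 → run D
t=13: queue=[D,G,H] q_used=1 → run D
t=14: queue=[G,H,D] q_used=0 → run G
t=15: queue=[G,H,D] q_used=1 → run G
t=16: queue=[H,D] q_used=0 → run H
t=17: queue=[H,D] q_used=1 → run H
t=18: queue=[D,H] q_used=0 → run D
t=19: queue=[D,H] q_used=1 → run D
t=20: queue=[H,D] q_used=0 → run H
t=21: queue=[D] q_used=0 → run D
t=22: (idle)
t=23: (idle)
t=24: (idle)
t=25: (idle)

context switches = 12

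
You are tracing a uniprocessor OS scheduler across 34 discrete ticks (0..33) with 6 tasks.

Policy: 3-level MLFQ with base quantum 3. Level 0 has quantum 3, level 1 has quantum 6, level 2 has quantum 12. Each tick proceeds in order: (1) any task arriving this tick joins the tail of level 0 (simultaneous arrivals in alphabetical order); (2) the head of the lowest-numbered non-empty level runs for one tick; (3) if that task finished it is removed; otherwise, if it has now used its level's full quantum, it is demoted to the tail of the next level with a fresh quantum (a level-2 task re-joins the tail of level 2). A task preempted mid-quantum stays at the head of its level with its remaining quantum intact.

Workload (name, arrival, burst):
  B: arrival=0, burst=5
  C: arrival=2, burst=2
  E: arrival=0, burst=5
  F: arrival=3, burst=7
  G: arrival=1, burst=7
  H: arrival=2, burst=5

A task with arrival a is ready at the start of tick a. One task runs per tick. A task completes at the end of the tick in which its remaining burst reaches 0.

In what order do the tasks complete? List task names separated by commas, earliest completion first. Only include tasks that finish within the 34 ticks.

t=0: L0/L1/L2 = BE/-/- → run B
t=1: L0/L1/L2 = BEG/-/- → run B
t=2: L0/L1/L2 = BEGCH/-/- → run B
t=3: L0/L1/L2 = EGCHF/B/- → run E
t=4: L0/L1/L2 = EGCHF/B/- → run E
t=5: L0/L1/L2 = EGCHF/B/- → run E
t=6: L0/L1/L2 = GCHF/BE/- → run G
t=7: L0/L1/L2 = GCHF/BE/- → run G
t=8: L0/L1/L2 = GCHF/BE/- → run G
t=9: L0/L1/L2 = CHF/BEG/- → run C
t=10: L0/L1/L2 = CHF/BEG/- → run C
t=11: L0/L1/L2 = HF/BEG/- → run H
t=12: L0/L1/L2 = HF/BEG/- → run H
t=13: L0/L1/L2 = HF/BEG/- → run H
t=14: L0/L1/L2 = F/BEGH/- → run F
t=15: L0/L1/L2 = F/BEGH/- → run F
t=16: L0/L1/L2 = F/BEGH/- → run F
t=17: L0/L1/L2 = -/BEGHF/- → run B
t=18: L0/L1/L2 = -/BEGHF/- → run B
t=19: L0/L1/L2 = -/EGHF/- → run E
t=20: L0/L1/L2 = -/EGHF/- → run E
t=21: L0/L1/L2 = -/GHF/- → run G
t=22: L0/L1/L2 = -/GHF/- → run G
t=23: L0/L1/L2 = -/GHF/- → run G
t=24: L0/L1/L2 = -/GHF/- → run G
t=25: L0/L1/L2 = -/HF/- → run H
t=26: L0/L1/L2 = -/HF/- → run H
t=27: L0/L1/L2 = -/F/- → run F
t=28: L0/L1/L2 = -/F/- → run F
t=29: L0/L1/L2 = -/F/- → run F
t=30: L0/L1/L2 = -/F/- → run F
t=31: (idle)
t=32: (idle)
t=33: (idle)

completion order = C, B, E, G, H, F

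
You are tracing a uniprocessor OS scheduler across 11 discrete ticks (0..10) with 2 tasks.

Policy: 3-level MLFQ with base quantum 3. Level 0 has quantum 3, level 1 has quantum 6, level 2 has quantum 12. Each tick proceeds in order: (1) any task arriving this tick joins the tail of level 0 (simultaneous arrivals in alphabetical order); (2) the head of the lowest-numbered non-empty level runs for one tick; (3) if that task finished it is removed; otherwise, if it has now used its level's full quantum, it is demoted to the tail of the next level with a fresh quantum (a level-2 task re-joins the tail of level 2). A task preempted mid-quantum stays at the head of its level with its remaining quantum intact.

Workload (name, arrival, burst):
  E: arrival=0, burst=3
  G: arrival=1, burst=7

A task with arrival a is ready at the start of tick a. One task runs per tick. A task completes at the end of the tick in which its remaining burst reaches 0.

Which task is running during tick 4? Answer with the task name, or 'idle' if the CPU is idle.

t=0: L0/L1/L2 = E/-/- → run E
t=1: L0/L1/L2 = EG/-/- → run E
t=2: L0/L1/L2 = EG/-/- → run E
t=3: L0/L1/L2 = G/-/- → run G
t=4: L0/L1/L2 = G/-/- → run G
t=5: L0/L1/L2 = G/-/- → run G
t=6: L0/L1/L2 = -/G/- → run G
t=7: L0/L1/L2 = -/G/- → run G
t=8: L0/L1/L2 = -/G/- → run G
t=9: L0/L1/L2 = -/G/- → run G
t=10: (idle)

running at tick 4 = G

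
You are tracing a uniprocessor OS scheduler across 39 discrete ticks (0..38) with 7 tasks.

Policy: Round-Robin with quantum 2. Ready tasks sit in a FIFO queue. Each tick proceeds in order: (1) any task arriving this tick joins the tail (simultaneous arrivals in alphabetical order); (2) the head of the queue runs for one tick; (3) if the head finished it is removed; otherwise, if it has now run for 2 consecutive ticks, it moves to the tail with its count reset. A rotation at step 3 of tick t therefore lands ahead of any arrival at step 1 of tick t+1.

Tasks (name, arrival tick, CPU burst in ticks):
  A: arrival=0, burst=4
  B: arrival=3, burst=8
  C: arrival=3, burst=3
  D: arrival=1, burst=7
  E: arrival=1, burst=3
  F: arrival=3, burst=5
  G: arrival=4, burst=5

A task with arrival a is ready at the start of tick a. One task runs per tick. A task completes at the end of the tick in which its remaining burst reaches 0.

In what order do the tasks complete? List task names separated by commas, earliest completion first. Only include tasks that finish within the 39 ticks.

t=0: queue=[A] q_used=0 → run A
t=1: queue=[A,D,E] q_used=1 → run A
t=2: queue=[D,E,A] q_used=0 → run D
t=3: queue=[D,E,A,B,C,F] q_used=1 → run D
t=4: queue=[E,A,B,C,F,D,G] q_used=0 → run E
t=5: queue=[E,A,B,C,F,D,G] q_used=1 → run E
t=6: queue=[A,B,C,F,D,G,E] q_used=0 → run A
t=7: queue=[A,B,C,F,D,G,E] q_used=1 → run A
t=8: queue=[B,C,F,D,G,E] q_used=0 → run B
t=9: queue=[B,C,F,D,G,E] q_used=1 → run B
t=10: queue=[C,F,D,G,E,B] q_used=0 → run C
t=11: queue=[C,F,D,G,E,B] q_used=1 → run C
t=12: queue=[F,D,G,E,B,C] q_used=0 → run F
t=13: queue=[F,D,G,E,B,C] q_used=1 → run F
t=14: queue=[D,G,E,B,C,F] q_used=0 → run D
t=15: queue=[D,G,E,B,C,F] q_used=1 → run D
t=16: queue=[G,E,B,C,F,D] q_used=0 → run G
t=17: queue=[G,E,B,C,F,D] q_used=1 → run G
t=18: queue=[E,B,C,F,D,G] q_used=0 → run E
t=19: queue=[B,C,F,D,G] q_used=0 → run B
t=20: queue=[B,C,F,D,G] q_used=1 → run B
t=21: queue=[C,F,D,G,B] q_used=0 → run C
t=22: queue=[F,D,G,B] q_used=0 → run F
t=23: queue=[F,D,G,B] q_used=1 → run F
t=24: queue=[D,G,B,F] q_used=0 → run D
t=25: queue=[D,G,B,F] q_used=1 → run D
t=26: queue=[G,B,F,D] q_used=0 → run G
t=27: queue=[G,B,F,D] q_used=1 → run G
t=28: queue=[B,F,D,G] q_used=0 → run B
t=29: queue=[B,F,D,G] q_used=1 → run B
t=30: queue=[F,D,G,B] q_used=0 → run F
t=31: queue=[D,G,B] q_used=0 → run D
t=32: queue=[G,B] q_used=0 → run G
t=33: queue=[B] q_used=0 → run B
t=34: queue=[B] q_used=1 → run B
t=35: (idle)
t=36: (idle)
t=37: (idle)
t=38: (idle)

completion order = A, E, C, F, D, G, B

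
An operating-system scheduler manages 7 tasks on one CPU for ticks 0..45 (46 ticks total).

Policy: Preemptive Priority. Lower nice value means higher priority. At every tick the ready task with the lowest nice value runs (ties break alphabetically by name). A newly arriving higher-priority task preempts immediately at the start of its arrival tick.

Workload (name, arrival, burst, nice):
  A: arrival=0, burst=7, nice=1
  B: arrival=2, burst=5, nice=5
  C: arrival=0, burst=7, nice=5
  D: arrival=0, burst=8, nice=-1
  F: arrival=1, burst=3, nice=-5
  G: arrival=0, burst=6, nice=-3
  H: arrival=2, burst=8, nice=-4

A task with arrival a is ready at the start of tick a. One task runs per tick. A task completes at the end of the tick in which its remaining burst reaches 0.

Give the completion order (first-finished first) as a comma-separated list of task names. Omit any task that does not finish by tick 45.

t=0: ready={A,C,D,G} → run G
t=1: ready={A,C,D,F,G} → run F
t=2: ready={A,B,C,D,F,G,H} → run F
t=3: ready={A,B,C,D,F,G,H} → run F
t=4: ready={A,B,C,D,G,H} → run H
t=5: ready={A,B,C,D,G,H} → run H
t=6: ready={A,B,C,D,G,H} → run H
t=7: ready={A,B,C,D,G,H} → run H
t=8: ready={A,B,C,D,G,H} → run H
t=9: ready={A,B,C,D,G,H} → run H
t=10: ready={A,B,C,D,G,H} → run H
t=11: ready={A,B,C,D,G,H} → run H
t=12: ready={A,B,C,D,G} → run G
t=13: ready={A,B,C,D,G} → run G
t=14: ready={A,B,C,D,G} → run G
t=15: ready={A,B,C,D,G} → run G
t=16: ready={A,B,C,D,G} → run G
t=17: ready={A,B,C,D} → run D
t=18: ready={A,B,C,D} → run D
t=19: ready={A,B,C,D} → run D
t=20: ready={A,B,C,D} → run D
t=21: ready={A,B,C,D} → run D
t=22: ready={A,B,C,D} → run D
t=23: ready={A,B,C,D} → run D
t=24: ready={A,B,C,D} → run D
t=25: ready={A,B,C} → run A
t=26: ready={A,B,C} → run A
t=27: ready={A,B,C} → run A
t=28: ready={A,B,C} → run A
t=29: ready={A,B,C} → run A
t=30: ready={A,B,C} → run A
t=31: ready={A,B,C} → run A
t=32: ready={B,C} → run B
t=33: ready={B,C} → run B
t=34: ready={B,C} → run B
t=35: ready={B,C} → run B
t=36: ready={B,C} → run B
t=37: ready={C} → run C
t=38: ready={C} → run C
t=39: ready={C} → run C
t=40: ready={C} → run C
t=41: ready={C} → run C
t=42: ready={C} → run C
t=43: ready={C} → run C
t=44: (idle)
t=45: (idle)

completion order = F, H, G, D, A, B, C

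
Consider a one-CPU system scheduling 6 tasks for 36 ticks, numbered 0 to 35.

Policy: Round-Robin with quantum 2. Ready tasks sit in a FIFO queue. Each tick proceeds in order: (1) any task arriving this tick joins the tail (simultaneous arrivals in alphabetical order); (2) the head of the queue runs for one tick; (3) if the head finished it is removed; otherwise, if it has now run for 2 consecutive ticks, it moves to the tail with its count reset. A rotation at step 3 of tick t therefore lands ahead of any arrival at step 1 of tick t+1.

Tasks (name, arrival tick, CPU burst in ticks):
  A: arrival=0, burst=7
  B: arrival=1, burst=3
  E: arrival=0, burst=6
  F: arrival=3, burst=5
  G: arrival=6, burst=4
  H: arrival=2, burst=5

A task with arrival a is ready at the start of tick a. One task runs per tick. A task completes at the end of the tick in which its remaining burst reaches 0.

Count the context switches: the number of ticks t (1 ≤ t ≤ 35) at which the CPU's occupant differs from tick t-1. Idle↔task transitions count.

t=0: queue=[A,E] q_used=0 → run A
t=1: queue=[A,E,B] q_used=1 → run A
t=2: queue=[E,B,A,H] q_used=0 → run E
t=3: queue=[E,B,A,H,F] q_used=1 → run E
t=4: queue=[B,A,H,F,E] q_used=0 → run B
t=5: queue=[B,A,H,F,E] q_used=1 → run B
t=6: queue=[A,H,F,E,B,G] q_used=0 → run A
t=7: queue=[A,H,F,E,B,G] q_used=1 → run A
t=8: queue=[H,F,E,B,G,A] q_used=0 → run H
t=9: queue=[H,F,E,B,G,A] q_used=1 → run H
t=10: queue=[F,E,B,G,A,H] q_used=0 → run F
t=11: queue=[F,E,B,G,A,H] q_used=1 → run F
t=12: queue=[E,B,G,A,H,F] q_used=0 → run E
t=13: queue=[E,B,G,A,H,F] q_used=1 → run E
t=14: queue=[B,G,A,H,F,E] q_used=0 → run B
t=15: queue=[G,A,H,F,E] q_used=0 → run G
t=16: queue=[G,A,H,F,E] q_used=1 → run G
t=17: queue=[A,H,F,E,G] q_used=0 → run A
t=18: queue=[A,H,F,E,G] q_used=1 → run A
t=19: queue=[H,F,E,G,A] q_used=0 → run H
t=20: queue=[H,F,E,G,A] q_used=1 → run H
t=21: queue=[F,E,G,A,H] q_used=0 → run F
t=22: queue=[F,E,G,A,H] q_used=1 → run F
t=23: queue=[E,G,A,H,F] q_used=0 → run E
t=24: queue=[E,G,A,H,F] q_used=1 → run E
t=25: queue=[G,A,H,F] q_used=0 → run G
t=26: queue=[G,A,H,F] q_used=1 → run G
t=27: queue=[A,H,F] q_used=0 → run A
t=28: queue=[H,F] q_used=0 → run H
t=29: queue=[F] q_used=0 → run F
t=30: (idle)
t=31: (idle)
t=32: (idle)
t=33: (idle)
t=34: (idle)
t=35: (idle)

context switches = 17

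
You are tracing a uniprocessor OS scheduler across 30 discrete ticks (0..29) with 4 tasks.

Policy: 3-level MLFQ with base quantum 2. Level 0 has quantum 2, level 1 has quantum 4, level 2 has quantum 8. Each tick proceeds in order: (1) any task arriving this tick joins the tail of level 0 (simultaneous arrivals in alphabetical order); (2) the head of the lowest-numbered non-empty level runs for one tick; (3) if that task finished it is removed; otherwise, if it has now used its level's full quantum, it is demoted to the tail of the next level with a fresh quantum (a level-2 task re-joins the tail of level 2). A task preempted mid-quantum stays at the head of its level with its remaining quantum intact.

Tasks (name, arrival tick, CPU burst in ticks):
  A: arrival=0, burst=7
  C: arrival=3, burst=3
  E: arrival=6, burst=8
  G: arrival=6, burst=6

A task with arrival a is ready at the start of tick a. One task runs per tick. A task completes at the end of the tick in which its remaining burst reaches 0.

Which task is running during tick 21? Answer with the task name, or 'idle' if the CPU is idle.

t=0: L0/L1/L2 = A/-/- → run A
t=1: L0/L1/L2 = A/-/- → run A
t=2: L0/L1/L2 = -/A/- → run A
t=3: L0/L1/L2 = C/A/- → run C
t=4: L0/L1/L2 = C/A/- → run C
t=5: L0/L1/L2 = -/AC/- → run A
t=6: L0/L1/L2 = EG/AC/- → run E
t=7: L0/L1/L2 = EG/AC/- → run E
t=8: L0/L1/L2 = G/ACE/- → run G
t=9: L0/L1/L2 = G/ACE/- → run G
t=10: L0/L1/L2 = -/ACEG/- → run A
t=11: L0/L1/L2 = -/ACEG/- → run A
t=12: L0/L1/L2 = -/CEG/A → run C
t=13: L0/L1/L2 = -/EG/A → run E
t=14: L0/L1/L2 = -/EG/A → run E
t=15: L0/L1/L2 = -/EG/A → run E
t=16: L0/L1/L2 = -/EG/A → run E
t=17: L0/L1/L2 = -/G/AE → run G
t=18: L0/L1/L2 = -/G/AE → run G
t=19: L0/L1/L2 = -/G/AE → run G
t=20: L0/L1/L2 = -/G/AE → run G
t=21: L0/L1/L2 = -/-/AE → run A
t=22: L0/L1/L2 = -/-/E → run E
t=23: L0/L1/L2 = -/-/E → run E
t=24: (idle)
t=25: (idle)
t=26: (idle)
t=27: (idle)
t=28: (idle)
t=29: (idle)

running at tick 21 = A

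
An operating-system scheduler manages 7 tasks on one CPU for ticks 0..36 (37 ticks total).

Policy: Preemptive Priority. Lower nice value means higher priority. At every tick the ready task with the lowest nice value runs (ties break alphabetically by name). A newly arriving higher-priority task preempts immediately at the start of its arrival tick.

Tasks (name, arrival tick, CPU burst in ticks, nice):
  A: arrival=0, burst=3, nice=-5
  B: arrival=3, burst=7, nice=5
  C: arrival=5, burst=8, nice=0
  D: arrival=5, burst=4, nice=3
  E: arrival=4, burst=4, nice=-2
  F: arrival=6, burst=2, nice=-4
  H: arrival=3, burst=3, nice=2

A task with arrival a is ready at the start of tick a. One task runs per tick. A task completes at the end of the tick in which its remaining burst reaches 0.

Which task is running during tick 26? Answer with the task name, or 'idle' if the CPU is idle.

running at tick 26 = B

t=0: ready={A} → run A
t=1: ready={A} → run A
t=2: ready={A} → run A
t=3: ready={B,H} → run H
t=4: ready={B,E,H} → run E
t=5: ready={B,C,D,E,H} → run E
t=6: ready={B,C,D,E,F,H} → run F
t=7: ready={B,C,D,E,F,H} → run F
t=8: ready={B,C,D,E,H} → run E
t=9: ready={B,C,D,E,H} → run E
t=10: ready={B,C,D,H} → run C
t=11: ready={B,C,D,H} → run C
t=12: ready={B,C,D,H} → run C
t=13: ready={B,C,D,H} → run C
t=14: ready={B,C,D,H} → run C
t=15: ready={B,C,D,H} → run C
t=16: ready={B,C,D,H} → run C
t=17: ready={B,C,D,H} → run C
t=18: ready={B,D,H} → run H
t=19: ready={B,D,H} → run H
t=20: ready={B,D} → run D
t=21: ready={B,D} → run D
t=22: ready={B,D} → run D
t=23: ready={B,D} → run D
t=24: ready={B} → run B
t=25: ready={B} → run B
t=26: ready={B} → run B
t=27: ready={B} → run B
t=28: ready={B} → run B
t=29: ready={B} → run B
t=30: ready={B} → run B
t=31: (idle)
t=32: (idle)
t=33: (idle)
t=34: (idle)
t=35: (idle)
t=36: (idle)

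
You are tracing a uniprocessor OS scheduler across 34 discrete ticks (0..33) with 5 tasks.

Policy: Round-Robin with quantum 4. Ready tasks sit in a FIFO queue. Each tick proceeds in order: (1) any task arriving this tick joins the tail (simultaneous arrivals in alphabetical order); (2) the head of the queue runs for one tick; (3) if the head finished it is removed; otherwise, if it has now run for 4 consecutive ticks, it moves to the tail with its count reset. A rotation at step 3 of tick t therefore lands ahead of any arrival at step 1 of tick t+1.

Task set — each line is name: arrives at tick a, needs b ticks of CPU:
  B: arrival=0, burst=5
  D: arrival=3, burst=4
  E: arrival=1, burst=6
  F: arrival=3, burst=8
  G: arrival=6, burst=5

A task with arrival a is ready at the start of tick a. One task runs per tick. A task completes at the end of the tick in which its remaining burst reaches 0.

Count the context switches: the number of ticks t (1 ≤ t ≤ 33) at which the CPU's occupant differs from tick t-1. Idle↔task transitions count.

context switches = 9

t=0: queue=[B] q_used=0 → run B
t=1: queue=[B,E] q_used=1 → run B
t=2: queue=[B,E] q_used=2 → run B
t=3: queue=[B,E,D,F] q_used=3 → run B
t=4: queue=[E,D,F,B] q_used=0 → run E
t=5: queue=[E,D,F,B] q_used=1 → run E
t=6: queue=[E,D,F,B,G] q_used=2 → run E
t=7: queue=[E,D,F,B,G] q_used=3 → run E
t=8: queue=[D,F,B,G,E] q_used=0 → run D
t=9: queue=[D,F,B,G,E] q_used=1 → run D
t=10: queue=[D,F,B,G,E] q_used=2 → run D
t=11: queue=[D,F,B,G,E] q_used=3 → run D
t=12: queue=[F,B,G,E] q_used=0 → run F
t=13: queue=[F,B,G,E] q_used=1 → run F
t=14: queue=[F,B,G,E] q_used=2 → run F
t=15: queue=[F,B,G,E] q_used=3 → run F
t=16: queue=[B,G,E,F] q_used=0 → run B
t=17: queue=[G,E,F] q_used=0 → run G
t=18: queue=[G,E,F] q_used=1 → run G
t=19: queue=[G,E,F] q_used=2 → run G
t=20: queue=[G,E,F] q_used=3 → run G
t=21: queue=[E,F,G] q_used=0 → run E
t=22: queue=[E,F,G] q_used=1 → run E
t=23: queue=[F,G] q_used=0 → run F
t=24: queue=[F,G] q_used=1 → run F
t=25: queue=[F,G] q_used=2 → run F
t=26: queue=[F,G] q_used=3 → run F
t=27: queue=[G] q_used=0 → run G
t=28: (idle)
t=29: (idle)
t=30: (idle)
t=31: (idle)
t=32: (idle)
t=33: (idle)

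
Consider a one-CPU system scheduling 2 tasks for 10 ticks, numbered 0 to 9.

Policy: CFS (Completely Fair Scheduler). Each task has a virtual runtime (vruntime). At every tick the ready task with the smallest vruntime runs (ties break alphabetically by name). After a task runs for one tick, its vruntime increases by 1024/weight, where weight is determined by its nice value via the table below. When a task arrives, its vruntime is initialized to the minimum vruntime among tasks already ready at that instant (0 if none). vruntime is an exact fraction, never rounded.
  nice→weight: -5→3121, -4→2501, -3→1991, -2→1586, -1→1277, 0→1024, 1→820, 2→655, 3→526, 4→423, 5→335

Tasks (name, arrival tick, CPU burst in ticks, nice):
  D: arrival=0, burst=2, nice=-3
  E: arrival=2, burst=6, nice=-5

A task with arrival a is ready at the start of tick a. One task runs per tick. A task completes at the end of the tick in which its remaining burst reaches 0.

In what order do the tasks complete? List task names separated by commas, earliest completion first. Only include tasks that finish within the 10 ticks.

completion order = D, E

t=0: vr[D=0] → run D
t=1: vr[D=1024/1991] → run D
t=2: vr[E=0] → run E
t=3: vr[E=1024/3121] → run E
t=4: vr[E=2048/3121] → run E
t=5: vr[E=3072/3121] → run E
t=6: vr[E=4096/3121] → run E
t=7: vr[E=5120/3121] → run E
t=8: (idle)
t=9: (idle)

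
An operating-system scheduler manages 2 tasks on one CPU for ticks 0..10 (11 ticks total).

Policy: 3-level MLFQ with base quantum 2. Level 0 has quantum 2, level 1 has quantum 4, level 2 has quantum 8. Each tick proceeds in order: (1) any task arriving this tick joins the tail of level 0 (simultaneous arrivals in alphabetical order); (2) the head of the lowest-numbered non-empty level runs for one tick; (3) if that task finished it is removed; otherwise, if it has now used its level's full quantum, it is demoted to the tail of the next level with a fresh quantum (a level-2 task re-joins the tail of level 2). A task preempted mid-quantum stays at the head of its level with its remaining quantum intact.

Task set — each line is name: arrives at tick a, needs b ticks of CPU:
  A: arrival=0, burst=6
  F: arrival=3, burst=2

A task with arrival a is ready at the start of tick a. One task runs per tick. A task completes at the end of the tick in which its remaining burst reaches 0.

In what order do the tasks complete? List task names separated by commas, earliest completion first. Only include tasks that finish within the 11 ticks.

completion order = F, A

t=0: L0/L1/L2 = A/-/- → run A
t=1: L0/L1/L2 = A/-/- → run A
t=2: L0/L1/L2 = -/A/- → run A
t=3: L0/L1/L2 = F/A/- → run F
t=4: L0/L1/L2 = F/A/- → run F
t=5: L0/L1/L2 = -/A/- → run A
t=6: L0/L1/L2 = -/A/- → run A
t=7: L0/L1/L2 = -/A/- → run A
t=8: (idle)
t=9: (idle)
t=10: (idle)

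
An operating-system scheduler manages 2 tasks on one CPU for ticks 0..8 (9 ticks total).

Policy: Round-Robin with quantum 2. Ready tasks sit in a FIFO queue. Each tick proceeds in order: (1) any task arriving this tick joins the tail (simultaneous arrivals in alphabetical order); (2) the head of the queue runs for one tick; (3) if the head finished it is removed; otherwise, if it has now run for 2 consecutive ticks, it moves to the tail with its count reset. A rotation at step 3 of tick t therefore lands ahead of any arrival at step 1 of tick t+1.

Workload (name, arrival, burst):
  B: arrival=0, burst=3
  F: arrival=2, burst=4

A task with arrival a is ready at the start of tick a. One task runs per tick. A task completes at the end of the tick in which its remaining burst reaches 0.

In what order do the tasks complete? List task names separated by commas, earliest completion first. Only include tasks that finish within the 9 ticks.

t=0: queue=[B] q_used=0 → run B
t=1: queue=[B] q_used=1 → run B
t=2: queue=[B,F] q_used=0 → run B
t=3: queue=[F] q_used=0 → run F
t=4: queue=[F] q_used=1 → run F
t=5: queue=[F] q_used=0 → run F
t=6: queue=[F] q_used=1 → run F
t=7: (idle)
t=8: (idle)

completion order = B, F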